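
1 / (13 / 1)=1 / 13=0.08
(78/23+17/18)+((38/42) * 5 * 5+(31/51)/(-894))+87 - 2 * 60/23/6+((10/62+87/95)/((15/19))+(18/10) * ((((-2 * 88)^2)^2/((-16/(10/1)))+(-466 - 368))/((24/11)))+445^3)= -4626607721533371503/11377982700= -406628120.60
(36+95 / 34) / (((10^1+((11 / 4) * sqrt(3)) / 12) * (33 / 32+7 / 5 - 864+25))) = -270131200 / 58160178031+18571520 * sqrt(3) / 174480534093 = -0.00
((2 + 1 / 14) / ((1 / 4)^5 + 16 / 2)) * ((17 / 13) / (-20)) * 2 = -126208 / 3727815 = -0.03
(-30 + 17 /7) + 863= 5848 /7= 835.43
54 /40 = 27 /20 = 1.35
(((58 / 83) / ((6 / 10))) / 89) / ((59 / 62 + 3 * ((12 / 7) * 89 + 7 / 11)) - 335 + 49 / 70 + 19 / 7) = 3461150 / 34116571407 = 0.00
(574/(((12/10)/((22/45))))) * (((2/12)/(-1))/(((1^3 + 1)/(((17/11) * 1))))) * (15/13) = -34.75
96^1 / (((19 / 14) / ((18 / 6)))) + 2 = 4070 / 19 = 214.21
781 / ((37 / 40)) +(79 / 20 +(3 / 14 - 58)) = 790.49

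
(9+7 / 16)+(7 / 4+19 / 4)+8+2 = 415 / 16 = 25.94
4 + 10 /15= 14 /3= 4.67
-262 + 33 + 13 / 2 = -445 / 2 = -222.50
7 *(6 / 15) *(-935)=-2618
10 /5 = 2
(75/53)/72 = 25/1272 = 0.02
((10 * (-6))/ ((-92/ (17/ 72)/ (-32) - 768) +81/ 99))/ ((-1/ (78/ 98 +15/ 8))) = -978945/ 4612076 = -0.21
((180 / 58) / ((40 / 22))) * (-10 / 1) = -495 / 29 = -17.07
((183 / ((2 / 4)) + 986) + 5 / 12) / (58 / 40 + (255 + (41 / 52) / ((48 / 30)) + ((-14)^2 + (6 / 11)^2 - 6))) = 1021128680 / 337684323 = 3.02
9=9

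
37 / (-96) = -37 / 96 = -0.39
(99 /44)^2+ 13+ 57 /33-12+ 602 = 107323 /176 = 609.79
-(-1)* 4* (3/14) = 6/7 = 0.86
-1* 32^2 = -1024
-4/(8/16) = -8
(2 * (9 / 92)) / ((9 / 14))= 7 / 23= 0.30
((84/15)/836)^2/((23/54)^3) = 7715736/13286668175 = 0.00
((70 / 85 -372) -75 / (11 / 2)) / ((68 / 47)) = -845530 / 3179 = -265.97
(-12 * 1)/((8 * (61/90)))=-135/61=-2.21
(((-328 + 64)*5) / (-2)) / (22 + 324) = 330 / 173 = 1.91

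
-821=-821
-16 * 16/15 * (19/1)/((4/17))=-20672/15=-1378.13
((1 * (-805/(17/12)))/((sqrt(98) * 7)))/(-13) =690 * sqrt(2)/1547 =0.63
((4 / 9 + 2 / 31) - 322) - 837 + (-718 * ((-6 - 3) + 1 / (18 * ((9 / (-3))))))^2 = 947537733820 / 22599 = 41928303.63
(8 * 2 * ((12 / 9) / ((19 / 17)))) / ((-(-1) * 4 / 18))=1632 / 19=85.89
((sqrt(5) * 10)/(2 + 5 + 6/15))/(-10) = -5 * sqrt(5)/37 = -0.30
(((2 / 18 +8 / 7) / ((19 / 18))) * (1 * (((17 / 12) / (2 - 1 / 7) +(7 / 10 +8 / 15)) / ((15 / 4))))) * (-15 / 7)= -82002 / 60515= -1.36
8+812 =820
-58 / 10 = -29 / 5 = -5.80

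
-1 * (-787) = 787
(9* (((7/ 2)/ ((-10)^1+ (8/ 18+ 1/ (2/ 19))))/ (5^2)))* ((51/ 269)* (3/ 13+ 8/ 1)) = -3094119/ 87425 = -35.39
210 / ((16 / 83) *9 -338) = -1743 / 2791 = -0.62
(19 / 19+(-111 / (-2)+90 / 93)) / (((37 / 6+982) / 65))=3.78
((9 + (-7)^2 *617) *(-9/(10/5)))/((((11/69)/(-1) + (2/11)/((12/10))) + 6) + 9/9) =-34430517/1769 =-19463.27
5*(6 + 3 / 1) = 45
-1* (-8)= 8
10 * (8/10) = 8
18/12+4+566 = 1143/2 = 571.50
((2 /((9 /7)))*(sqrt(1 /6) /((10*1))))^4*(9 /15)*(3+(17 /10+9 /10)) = 16807 /307546875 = 0.00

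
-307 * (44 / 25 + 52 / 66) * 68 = -43881352 / 825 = -53189.52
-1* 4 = -4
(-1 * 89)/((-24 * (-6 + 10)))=89/96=0.93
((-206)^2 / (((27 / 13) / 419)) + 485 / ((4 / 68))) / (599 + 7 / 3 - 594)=231371507 / 198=1168542.96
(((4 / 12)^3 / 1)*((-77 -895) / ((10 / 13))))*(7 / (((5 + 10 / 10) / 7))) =-1911 / 5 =-382.20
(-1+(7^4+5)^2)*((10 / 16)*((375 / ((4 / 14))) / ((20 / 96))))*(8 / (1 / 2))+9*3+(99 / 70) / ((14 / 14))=364696605028.41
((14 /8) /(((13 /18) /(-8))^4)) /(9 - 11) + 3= -376148301 /28561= -13170.00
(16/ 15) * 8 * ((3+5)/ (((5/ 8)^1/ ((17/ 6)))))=69632/ 225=309.48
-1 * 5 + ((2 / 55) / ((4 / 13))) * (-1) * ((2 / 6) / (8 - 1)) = -11563 / 2310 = -5.01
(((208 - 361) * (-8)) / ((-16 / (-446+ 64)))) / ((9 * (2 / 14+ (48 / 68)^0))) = 22729 / 8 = 2841.12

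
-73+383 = 310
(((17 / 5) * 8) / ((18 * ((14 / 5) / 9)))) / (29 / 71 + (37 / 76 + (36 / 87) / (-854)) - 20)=-0.25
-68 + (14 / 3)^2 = -416 / 9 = -46.22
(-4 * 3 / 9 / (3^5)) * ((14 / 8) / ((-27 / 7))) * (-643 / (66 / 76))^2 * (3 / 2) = 14626998722 / 7144929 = 2047.19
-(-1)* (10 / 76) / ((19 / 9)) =45 / 722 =0.06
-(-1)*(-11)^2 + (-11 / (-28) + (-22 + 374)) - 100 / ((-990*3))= 3937015 / 8316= 473.43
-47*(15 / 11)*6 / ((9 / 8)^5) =-15400960 / 72171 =-213.40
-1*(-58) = 58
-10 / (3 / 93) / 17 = -310 / 17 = -18.24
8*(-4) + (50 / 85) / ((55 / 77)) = -530 / 17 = -31.18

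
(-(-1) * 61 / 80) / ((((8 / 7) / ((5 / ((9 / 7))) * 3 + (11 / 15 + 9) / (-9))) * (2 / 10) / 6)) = 610183 / 2880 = 211.87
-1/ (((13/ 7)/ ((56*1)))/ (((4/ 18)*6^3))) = -1447.38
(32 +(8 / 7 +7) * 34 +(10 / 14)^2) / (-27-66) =-163 / 49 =-3.33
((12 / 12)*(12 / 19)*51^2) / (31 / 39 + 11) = 139.28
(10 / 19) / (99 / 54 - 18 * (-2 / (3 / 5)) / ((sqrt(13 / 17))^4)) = 10140 / 2012081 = 0.01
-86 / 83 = -1.04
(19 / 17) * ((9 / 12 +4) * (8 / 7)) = 722 / 119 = 6.07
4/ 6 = 2/ 3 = 0.67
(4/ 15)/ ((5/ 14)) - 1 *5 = -319/ 75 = -4.25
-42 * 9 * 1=-378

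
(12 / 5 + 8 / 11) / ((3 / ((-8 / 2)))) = -688 / 165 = -4.17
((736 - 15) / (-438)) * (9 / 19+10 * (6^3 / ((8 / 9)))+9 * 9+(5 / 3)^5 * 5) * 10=-42400.30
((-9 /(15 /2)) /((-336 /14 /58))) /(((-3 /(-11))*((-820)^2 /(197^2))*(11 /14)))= 7878227 /10086000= 0.78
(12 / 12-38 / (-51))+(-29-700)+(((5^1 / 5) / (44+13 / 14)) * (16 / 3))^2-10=-2625144224 / 3560769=-737.24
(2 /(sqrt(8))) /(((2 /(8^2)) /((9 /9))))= 16 * sqrt(2)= 22.63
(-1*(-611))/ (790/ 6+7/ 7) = 1833/ 398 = 4.61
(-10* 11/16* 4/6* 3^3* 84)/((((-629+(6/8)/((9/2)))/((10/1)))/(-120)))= -972000/49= -19836.73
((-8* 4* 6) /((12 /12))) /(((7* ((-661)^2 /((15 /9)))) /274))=-87680 /3058447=-0.03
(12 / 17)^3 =1728 / 4913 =0.35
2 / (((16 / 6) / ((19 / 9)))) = 19 / 12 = 1.58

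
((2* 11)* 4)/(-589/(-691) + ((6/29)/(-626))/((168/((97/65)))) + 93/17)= 13.92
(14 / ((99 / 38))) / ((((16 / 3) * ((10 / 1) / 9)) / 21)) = 8379 / 440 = 19.04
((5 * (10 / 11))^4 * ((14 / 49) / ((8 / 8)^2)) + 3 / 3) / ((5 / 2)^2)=50409948 / 2562175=19.67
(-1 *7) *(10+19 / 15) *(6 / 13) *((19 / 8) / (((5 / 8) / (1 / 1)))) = -3458 / 25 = -138.32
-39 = -39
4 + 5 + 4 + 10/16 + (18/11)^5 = 25.36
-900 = -900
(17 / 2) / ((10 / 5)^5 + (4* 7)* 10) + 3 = 1889 / 624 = 3.03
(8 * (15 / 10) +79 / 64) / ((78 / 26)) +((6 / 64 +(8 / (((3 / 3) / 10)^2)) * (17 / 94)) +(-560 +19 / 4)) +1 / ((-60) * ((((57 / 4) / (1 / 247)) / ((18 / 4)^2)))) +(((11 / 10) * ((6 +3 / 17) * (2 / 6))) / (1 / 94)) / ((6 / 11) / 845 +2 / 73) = 123039772521189139 / 17123861951040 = 7185.28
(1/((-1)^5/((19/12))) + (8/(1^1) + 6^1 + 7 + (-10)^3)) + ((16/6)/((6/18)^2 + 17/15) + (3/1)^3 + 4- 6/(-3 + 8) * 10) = -959.44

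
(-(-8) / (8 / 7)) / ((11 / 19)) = 133 / 11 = 12.09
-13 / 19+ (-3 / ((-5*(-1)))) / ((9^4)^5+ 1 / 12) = -9482979058064404465529 / 13859738623324898833235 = -0.68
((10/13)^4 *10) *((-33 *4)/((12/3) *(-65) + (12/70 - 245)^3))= 565950000000/17970970529528549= 0.00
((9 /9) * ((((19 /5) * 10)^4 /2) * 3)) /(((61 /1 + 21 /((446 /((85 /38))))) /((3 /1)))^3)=411097443155357723136 /1110689024768091397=370.13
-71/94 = -0.76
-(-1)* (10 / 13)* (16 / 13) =160 / 169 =0.95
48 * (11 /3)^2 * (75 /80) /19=605 /19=31.84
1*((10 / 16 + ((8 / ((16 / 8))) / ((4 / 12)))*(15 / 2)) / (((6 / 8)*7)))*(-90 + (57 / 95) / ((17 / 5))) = -369025 / 238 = -1550.53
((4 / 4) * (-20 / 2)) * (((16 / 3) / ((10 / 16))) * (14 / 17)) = -3584 / 51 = -70.27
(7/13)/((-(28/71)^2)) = -5041/1456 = -3.46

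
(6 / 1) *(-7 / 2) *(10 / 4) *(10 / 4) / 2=-525 / 8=-65.62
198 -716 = -518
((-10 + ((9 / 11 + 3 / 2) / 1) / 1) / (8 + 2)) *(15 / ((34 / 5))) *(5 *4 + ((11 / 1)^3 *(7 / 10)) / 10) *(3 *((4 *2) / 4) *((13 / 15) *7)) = -522132429 / 74800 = -6980.38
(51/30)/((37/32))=272/185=1.47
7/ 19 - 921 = -17492/ 19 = -920.63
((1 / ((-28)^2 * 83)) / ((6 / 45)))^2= 225 / 16937460736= 0.00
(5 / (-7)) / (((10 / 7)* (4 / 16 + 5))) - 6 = -128 / 21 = -6.10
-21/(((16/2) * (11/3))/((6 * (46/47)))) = -4347/1034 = -4.20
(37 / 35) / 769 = 37 / 26915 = 0.00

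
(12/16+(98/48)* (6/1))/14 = 13/14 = 0.93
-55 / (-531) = 55 / 531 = 0.10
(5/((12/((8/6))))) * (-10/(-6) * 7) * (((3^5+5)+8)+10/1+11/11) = 15575/9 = 1730.56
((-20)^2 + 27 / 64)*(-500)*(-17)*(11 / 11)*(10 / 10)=54457375 / 16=3403585.94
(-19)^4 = 130321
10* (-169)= -1690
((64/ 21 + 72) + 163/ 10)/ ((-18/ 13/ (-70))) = 249379/ 54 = 4618.13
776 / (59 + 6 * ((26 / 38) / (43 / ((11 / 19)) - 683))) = 13.15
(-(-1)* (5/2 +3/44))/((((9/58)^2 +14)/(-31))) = -2946023/518947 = -5.68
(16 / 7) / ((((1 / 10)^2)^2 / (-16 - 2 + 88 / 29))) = -9920000 / 29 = -342068.97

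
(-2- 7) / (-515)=0.02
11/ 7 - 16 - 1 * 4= -129/ 7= -18.43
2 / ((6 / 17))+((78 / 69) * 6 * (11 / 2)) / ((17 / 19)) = 47.36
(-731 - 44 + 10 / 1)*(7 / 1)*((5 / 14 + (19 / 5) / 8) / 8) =-35649 / 64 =-557.02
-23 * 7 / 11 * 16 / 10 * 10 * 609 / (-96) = 32683 / 22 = 1485.59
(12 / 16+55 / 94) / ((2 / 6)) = 753 / 188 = 4.01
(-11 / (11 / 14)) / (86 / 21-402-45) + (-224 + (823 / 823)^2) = -2073829 / 9301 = -222.97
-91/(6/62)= -940.33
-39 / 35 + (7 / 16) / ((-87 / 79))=-73643 / 48720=-1.51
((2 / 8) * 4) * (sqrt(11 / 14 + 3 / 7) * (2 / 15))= sqrt(238) / 105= 0.15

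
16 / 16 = 1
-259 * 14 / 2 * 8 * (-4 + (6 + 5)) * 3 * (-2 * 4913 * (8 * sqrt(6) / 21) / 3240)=142516304 * sqrt(6) / 405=861956.11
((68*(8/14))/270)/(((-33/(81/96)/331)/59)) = -331993/4620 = -71.86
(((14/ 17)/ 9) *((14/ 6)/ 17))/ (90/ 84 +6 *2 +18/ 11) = 15092/ 17673795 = 0.00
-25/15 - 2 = -11/3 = -3.67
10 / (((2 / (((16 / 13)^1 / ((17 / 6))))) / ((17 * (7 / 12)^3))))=1715 / 234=7.33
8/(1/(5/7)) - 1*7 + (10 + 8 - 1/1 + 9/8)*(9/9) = 943/56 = 16.84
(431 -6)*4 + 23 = 1723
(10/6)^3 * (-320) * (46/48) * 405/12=-143750/3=-47916.67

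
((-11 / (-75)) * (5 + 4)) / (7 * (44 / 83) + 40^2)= 2739 / 3327700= 0.00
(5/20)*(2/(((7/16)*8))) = 1/7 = 0.14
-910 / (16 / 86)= -19565 / 4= -4891.25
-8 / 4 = -2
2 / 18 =1 / 9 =0.11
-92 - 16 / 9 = -844 / 9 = -93.78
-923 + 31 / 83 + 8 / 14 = -535714 / 581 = -922.06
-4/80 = -1/20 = -0.05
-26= -26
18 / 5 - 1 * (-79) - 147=-64.40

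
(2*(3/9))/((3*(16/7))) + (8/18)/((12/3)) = 5/24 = 0.21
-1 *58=-58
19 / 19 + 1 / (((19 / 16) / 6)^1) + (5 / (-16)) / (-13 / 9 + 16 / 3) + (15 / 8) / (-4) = 23423 / 4256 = 5.50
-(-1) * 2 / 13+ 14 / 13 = 16 / 13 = 1.23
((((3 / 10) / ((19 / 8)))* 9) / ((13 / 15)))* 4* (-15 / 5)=-3888 / 247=-15.74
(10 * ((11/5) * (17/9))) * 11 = 4114/9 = 457.11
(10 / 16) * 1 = 5 / 8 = 0.62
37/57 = 0.65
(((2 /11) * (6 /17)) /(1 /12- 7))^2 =20736 /240901441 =0.00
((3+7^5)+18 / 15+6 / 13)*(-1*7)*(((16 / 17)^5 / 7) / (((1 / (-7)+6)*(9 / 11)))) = -88229665570816 / 34055270145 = -2590.78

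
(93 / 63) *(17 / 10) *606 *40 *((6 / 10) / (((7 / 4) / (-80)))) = -81756672 / 49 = -1668503.51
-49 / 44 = -1.11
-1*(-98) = 98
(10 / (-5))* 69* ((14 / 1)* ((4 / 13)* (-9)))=69552 / 13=5350.15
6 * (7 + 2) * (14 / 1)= 756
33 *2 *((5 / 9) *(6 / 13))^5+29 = 874367257 / 30074733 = 29.07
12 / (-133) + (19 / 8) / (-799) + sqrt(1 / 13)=-79231 / 850136 + sqrt(13) / 13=0.18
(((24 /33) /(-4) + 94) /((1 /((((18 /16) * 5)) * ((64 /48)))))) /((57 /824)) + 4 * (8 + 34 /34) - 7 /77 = 2133425 /209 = 10207.78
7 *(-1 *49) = -343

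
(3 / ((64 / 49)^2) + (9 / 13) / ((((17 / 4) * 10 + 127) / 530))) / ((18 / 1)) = 2622943 / 12034048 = 0.22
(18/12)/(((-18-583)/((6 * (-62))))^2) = 207576/361201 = 0.57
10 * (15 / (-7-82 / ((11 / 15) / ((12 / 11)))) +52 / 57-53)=-464406380 / 889599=-522.04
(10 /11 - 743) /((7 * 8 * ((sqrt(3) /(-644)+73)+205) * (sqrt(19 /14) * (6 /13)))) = -2801089914 * sqrt(266) /515304885953 - 62583 * sqrt(798) /2061219543812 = -0.09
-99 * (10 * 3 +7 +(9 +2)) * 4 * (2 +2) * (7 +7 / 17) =-9580032 / 17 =-563531.29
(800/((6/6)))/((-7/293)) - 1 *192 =-235744/7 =-33677.71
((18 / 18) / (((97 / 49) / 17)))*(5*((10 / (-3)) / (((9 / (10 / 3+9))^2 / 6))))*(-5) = 570188500 / 70713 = 8063.42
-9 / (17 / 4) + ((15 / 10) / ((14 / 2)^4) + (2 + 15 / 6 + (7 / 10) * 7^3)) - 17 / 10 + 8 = 50772874 / 204085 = 248.78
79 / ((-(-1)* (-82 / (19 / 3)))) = -1501 / 246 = -6.10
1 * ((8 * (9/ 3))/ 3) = 8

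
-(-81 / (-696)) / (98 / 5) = -135 / 22736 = -0.01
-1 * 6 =-6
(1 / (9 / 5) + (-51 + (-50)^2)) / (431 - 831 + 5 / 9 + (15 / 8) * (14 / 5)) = -88184 / 14191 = -6.21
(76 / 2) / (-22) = -19 / 11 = -1.73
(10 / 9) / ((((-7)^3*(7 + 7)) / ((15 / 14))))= -25 / 100842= -0.00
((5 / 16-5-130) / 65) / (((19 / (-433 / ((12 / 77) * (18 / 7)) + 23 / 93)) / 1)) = 3117569971 / 26462592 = 117.81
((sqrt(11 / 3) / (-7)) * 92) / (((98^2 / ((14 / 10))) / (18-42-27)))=391 * sqrt(33) / 12005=0.19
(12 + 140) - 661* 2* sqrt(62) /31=152 - 1322* sqrt(62) /31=-183.79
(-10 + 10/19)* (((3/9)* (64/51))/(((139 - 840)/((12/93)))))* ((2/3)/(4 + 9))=10240/273745407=0.00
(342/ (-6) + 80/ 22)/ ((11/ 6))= -29.11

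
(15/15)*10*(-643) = -6430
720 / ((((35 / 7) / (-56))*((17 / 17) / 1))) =-8064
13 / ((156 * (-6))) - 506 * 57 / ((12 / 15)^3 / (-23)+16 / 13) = -808477783 / 33876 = -23865.80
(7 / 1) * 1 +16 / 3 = 37 / 3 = 12.33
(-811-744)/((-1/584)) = 908120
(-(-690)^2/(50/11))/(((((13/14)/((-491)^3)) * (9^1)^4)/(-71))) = -1369333438700612/9477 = -144490180299.74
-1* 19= -19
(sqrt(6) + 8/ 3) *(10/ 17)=10 *sqrt(6)/ 17 + 80/ 51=3.01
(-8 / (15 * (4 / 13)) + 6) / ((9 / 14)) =6.64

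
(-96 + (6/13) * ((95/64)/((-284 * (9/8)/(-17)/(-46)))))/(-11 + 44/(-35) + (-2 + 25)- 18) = 75730795/5626608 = 13.46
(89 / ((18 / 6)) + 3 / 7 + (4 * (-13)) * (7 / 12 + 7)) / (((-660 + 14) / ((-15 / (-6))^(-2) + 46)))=4413473 / 169575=26.03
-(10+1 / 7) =-71 / 7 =-10.14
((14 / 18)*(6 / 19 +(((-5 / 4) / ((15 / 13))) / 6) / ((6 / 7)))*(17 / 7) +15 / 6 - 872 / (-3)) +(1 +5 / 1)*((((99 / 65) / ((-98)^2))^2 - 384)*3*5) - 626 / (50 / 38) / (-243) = -20550210580030942117 / 599749142756400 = -34264.68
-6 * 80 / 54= -8.89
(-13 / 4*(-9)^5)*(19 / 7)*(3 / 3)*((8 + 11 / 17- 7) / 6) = 142991.21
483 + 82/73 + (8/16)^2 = 141437/292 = 484.37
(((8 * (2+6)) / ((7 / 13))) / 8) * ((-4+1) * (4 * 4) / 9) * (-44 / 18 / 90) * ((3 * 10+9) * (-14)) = -475904 / 405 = -1175.07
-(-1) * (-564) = -564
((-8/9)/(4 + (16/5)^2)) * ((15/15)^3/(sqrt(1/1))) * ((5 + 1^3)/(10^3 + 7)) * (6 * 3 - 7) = -1100/268869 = -0.00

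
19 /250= 0.08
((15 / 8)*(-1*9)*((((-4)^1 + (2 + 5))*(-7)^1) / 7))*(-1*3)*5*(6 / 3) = -6075 / 4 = -1518.75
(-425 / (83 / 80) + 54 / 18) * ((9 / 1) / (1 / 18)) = -5467662 / 83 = -65875.45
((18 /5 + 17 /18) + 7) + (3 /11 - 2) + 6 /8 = 20923 /1980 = 10.57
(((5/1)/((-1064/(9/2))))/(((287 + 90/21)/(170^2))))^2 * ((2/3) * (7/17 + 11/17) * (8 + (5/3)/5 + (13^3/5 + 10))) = 4269289528125/3001730162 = 1422.28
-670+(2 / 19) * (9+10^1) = -668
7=7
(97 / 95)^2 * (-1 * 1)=-9409 / 9025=-1.04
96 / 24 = 4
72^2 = 5184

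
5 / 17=0.29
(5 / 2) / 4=5 / 8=0.62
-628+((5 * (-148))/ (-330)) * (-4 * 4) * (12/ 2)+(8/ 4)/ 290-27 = -1388074/ 1595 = -870.27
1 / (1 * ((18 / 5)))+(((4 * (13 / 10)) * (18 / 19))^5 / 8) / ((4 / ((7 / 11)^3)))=4383070856562401 / 185382437006250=23.64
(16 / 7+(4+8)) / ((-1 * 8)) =-25 / 14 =-1.79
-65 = -65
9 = 9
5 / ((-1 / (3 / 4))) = -15 / 4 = -3.75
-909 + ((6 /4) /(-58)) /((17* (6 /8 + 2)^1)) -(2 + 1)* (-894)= 1773.00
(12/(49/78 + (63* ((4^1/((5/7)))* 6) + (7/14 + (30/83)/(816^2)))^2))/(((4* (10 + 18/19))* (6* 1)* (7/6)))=397700008012800/45541462698608594336521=0.00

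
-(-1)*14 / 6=7 / 3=2.33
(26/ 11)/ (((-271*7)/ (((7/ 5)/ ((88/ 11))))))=-13/ 59620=-0.00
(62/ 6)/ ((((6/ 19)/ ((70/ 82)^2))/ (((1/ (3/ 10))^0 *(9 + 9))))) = 429.22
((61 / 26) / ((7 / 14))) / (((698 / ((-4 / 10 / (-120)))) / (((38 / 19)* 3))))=61 / 453700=0.00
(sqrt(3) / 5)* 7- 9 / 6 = -3 / 2+7* sqrt(3) / 5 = 0.92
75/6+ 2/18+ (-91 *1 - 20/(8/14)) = -2041/18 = -113.39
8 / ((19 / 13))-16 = -200 / 19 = -10.53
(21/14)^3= 27/8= 3.38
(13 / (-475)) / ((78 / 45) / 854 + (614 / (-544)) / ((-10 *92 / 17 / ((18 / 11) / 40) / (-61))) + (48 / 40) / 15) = -2157163008 / 2363362291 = -0.91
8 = 8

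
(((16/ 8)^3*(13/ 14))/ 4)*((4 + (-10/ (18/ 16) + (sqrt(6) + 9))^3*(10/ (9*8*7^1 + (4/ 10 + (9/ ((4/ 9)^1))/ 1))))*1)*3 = 24.07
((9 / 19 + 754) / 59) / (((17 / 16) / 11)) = 2522960 / 19057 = 132.39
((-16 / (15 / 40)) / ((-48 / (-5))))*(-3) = 40 / 3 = 13.33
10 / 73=0.14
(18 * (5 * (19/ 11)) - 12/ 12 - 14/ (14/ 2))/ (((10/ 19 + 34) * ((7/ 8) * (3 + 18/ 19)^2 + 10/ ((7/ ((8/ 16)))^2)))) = 563624607/ 1746808690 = 0.32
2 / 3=0.67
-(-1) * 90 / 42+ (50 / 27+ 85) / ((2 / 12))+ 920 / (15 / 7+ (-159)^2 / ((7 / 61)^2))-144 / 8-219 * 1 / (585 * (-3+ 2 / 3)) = 32449281805172 / 64203256845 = 505.41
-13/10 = -1.30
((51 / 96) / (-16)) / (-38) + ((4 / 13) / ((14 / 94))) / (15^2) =4005803 / 398361600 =0.01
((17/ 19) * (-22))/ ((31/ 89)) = -33286/ 589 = -56.51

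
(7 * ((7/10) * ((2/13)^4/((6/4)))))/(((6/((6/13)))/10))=1568/1113879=0.00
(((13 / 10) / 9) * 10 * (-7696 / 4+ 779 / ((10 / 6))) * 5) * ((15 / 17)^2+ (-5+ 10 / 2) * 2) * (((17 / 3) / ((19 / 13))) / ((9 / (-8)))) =246165400 / 8721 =28226.74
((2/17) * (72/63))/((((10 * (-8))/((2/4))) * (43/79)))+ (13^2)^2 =1461466291/51170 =28561.00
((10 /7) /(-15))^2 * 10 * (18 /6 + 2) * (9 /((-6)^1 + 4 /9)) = -0.73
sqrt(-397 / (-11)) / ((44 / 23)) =23 * sqrt(4367) / 484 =3.14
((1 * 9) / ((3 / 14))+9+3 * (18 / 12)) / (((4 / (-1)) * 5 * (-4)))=111 / 160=0.69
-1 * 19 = -19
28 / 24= 7 / 6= 1.17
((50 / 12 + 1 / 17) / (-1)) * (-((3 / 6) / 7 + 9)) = 54737 / 1428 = 38.33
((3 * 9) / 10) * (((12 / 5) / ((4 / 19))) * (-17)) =-26163 / 50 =-523.26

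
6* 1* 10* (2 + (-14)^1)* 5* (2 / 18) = -400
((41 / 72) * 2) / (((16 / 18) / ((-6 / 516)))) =-41 / 2752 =-0.01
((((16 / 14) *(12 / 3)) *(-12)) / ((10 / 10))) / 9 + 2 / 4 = -235 / 42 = -5.60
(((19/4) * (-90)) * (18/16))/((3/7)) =-17955/16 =-1122.19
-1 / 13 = -0.08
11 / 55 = 1 / 5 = 0.20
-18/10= -9/5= -1.80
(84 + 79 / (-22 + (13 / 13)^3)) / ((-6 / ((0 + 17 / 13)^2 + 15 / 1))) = -2379220 / 10647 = -223.46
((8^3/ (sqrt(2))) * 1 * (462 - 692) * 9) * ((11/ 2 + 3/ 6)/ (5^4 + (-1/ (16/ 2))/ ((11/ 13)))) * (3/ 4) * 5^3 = -8743680000 * sqrt(2)/ 18329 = -674637.51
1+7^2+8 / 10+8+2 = 304 / 5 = 60.80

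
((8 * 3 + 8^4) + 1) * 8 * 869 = 28649192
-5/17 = -0.29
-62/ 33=-1.88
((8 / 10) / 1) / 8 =1 / 10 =0.10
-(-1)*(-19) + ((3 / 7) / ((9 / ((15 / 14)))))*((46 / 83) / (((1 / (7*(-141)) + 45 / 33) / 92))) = -73450693 / 4297657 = -17.09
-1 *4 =-4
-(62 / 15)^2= -3844 / 225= -17.08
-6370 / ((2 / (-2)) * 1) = 6370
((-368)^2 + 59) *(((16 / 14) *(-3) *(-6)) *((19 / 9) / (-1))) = -41186832 / 7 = -5883833.14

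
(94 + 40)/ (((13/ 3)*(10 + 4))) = 201/ 91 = 2.21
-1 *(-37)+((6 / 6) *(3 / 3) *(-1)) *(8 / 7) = 251 / 7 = 35.86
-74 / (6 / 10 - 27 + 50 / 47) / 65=1739 / 38701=0.04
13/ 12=1.08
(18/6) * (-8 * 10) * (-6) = 1440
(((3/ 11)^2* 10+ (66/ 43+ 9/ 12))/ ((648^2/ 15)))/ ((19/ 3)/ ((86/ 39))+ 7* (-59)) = -105055/ 398236113792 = -0.00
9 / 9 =1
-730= -730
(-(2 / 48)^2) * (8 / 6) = -0.00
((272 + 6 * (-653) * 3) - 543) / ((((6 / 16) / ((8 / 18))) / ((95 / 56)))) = -24177.25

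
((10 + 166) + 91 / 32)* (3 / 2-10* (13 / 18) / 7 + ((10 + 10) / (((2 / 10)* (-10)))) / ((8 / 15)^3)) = -11705.27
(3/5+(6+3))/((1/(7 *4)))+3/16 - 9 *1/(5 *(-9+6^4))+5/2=3105801/11440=271.49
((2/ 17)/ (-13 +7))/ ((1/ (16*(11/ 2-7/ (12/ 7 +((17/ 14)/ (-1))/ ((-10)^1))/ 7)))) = -6792/ 4369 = -1.55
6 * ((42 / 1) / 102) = 42 / 17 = 2.47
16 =16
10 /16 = 5 /8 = 0.62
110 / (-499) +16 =7874 / 499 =15.78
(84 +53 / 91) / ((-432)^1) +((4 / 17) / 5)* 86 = 3.85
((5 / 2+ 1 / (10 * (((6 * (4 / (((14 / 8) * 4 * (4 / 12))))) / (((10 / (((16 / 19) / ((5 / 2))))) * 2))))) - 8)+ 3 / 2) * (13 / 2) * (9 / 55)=-51259 / 14080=-3.64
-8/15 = -0.53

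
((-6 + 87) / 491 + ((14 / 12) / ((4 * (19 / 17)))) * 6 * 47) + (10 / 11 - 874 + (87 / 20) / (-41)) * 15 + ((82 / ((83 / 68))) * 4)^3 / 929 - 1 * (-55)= 35396053942910169007 / 4469836337035234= 7918.87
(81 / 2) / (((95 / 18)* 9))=0.85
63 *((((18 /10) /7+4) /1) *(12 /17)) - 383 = -193.68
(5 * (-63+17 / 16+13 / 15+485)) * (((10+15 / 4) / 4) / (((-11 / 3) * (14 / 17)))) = -8648155 / 3584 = -2412.99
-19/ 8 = -2.38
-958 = -958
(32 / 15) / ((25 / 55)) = 352 / 75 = 4.69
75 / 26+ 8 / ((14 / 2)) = 733 / 182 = 4.03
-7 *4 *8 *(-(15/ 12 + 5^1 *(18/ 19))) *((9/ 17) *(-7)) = -1605240/ 323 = -4969.78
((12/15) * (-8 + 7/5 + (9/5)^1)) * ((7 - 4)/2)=-144/25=-5.76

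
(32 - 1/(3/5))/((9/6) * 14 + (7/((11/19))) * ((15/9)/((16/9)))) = 2288/2439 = 0.94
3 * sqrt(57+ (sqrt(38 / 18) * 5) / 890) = sqrt(534 * sqrt(19)+ 16253892) / 178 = 22.65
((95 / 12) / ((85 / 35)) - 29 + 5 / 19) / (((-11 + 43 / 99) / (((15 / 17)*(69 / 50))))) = 674554419 / 229743440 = 2.94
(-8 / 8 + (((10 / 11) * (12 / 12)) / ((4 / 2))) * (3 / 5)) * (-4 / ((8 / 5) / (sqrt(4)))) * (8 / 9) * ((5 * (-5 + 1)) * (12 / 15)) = -51.72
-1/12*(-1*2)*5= 5/6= 0.83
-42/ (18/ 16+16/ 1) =-336/ 137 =-2.45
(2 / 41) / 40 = 1 / 820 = 0.00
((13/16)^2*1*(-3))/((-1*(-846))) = -169/72192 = -0.00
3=3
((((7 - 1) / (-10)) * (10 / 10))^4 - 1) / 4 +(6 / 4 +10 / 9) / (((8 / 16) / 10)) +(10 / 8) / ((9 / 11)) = 133831 / 2500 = 53.53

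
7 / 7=1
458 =458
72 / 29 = 2.48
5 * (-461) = -2305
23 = 23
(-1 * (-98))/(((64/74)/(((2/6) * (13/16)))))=23569/768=30.69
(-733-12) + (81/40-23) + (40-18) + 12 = -29279/40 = -731.98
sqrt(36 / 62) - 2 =-2+3 *sqrt(62) / 31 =-1.24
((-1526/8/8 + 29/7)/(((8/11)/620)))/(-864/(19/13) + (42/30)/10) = 3573978375/125768608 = 28.42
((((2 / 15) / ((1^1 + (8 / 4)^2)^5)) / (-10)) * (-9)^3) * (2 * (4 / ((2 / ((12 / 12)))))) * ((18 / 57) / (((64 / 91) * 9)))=0.00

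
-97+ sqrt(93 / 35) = -97+ sqrt(3255) / 35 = -95.37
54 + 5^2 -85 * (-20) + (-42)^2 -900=2643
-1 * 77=-77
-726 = -726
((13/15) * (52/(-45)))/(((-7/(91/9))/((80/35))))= 3.31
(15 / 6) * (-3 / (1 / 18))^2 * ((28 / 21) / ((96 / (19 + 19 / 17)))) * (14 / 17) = 484785 / 289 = 1677.46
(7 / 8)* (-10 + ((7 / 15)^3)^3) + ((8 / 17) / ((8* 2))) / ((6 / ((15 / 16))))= -365750147819261 / 41826375000000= -8.74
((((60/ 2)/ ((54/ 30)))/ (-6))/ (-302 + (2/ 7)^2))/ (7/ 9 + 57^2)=1225/ 432694912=0.00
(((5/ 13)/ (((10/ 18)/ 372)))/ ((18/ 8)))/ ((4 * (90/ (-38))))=-2356/ 195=-12.08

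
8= 8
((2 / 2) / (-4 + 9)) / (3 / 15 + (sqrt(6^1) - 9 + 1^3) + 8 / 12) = -321 / 10099 - 45*sqrt(6) / 10099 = -0.04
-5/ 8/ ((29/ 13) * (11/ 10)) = -325/ 1276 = -0.25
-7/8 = -0.88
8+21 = 29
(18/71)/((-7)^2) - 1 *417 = -1450725/3479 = -416.99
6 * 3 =18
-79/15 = -5.27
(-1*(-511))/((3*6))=511/18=28.39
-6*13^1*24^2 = -44928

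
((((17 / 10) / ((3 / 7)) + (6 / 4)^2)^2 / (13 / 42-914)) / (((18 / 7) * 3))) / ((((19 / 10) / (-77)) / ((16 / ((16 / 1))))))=524933717 / 2362365000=0.22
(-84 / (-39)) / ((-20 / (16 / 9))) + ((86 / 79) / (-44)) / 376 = -73215811 / 382290480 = -0.19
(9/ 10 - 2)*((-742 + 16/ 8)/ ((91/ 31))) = 25234/ 91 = 277.30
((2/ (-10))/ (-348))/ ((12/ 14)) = 7/ 10440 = 0.00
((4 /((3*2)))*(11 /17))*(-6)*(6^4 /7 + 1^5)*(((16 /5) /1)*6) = -5503872 /595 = -9250.21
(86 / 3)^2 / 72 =1849 / 162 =11.41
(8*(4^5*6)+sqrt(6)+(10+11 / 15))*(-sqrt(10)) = sqrt(10)*(-737441 / 15-sqrt(6)) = -155473.96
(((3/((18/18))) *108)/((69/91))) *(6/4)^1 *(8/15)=39312/115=341.84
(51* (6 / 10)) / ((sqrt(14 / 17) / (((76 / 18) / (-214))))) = -323* sqrt(238) / 7490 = -0.67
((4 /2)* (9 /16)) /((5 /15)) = 27 /8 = 3.38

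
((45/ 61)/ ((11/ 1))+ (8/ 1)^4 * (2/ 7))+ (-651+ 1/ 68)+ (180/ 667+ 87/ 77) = 110942754871/ 213037132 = 520.77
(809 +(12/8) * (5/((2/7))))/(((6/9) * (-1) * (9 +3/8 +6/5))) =-118.48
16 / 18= 8 / 9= 0.89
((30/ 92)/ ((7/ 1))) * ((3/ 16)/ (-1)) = -45/ 5152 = -0.01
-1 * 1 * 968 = -968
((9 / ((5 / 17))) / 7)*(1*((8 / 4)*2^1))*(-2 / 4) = -306 / 35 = -8.74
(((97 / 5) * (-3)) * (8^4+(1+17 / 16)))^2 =364068494975241 / 6400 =56885702339.88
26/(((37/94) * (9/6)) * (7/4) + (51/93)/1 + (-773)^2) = 606112/13929632919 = 0.00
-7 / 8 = -0.88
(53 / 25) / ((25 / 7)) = 371 / 625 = 0.59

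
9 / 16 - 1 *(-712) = 11401 / 16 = 712.56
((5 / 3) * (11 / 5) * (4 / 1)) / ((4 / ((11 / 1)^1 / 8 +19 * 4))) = 6809 / 24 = 283.71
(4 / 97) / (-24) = -1 / 582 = -0.00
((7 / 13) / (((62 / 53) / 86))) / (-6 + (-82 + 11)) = -0.51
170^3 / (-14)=-2456500 / 7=-350928.57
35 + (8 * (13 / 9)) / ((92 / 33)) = 2701 / 69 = 39.14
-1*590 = -590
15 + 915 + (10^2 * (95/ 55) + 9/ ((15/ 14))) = 61112/ 55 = 1111.13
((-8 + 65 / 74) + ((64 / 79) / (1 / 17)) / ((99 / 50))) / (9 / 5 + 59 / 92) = -22095410 / 324970371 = -0.07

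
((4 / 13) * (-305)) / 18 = -610 / 117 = -5.21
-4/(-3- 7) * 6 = 12/5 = 2.40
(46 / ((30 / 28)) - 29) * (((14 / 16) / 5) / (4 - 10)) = -1463 / 3600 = -0.41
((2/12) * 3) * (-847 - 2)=-849/2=-424.50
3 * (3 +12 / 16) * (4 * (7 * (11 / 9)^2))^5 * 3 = 557990777944328960 / 129140163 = 4320815190.12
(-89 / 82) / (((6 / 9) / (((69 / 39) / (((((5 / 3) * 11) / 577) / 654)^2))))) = -1967563414051029 / 1612325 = -1220326803.87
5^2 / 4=25 / 4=6.25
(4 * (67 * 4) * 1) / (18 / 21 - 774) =-1876 / 1353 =-1.39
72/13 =5.54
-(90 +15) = -105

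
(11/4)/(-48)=-11/192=-0.06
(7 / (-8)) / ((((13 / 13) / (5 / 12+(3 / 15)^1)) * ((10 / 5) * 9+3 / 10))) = -259 / 8784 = -0.03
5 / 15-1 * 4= -11 / 3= -3.67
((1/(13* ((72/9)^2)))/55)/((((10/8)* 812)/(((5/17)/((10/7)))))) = 1/225596800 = 0.00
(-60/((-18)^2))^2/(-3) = -25/2187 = -0.01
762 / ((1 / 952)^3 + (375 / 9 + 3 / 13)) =25640732242944 / 1409817500711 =18.19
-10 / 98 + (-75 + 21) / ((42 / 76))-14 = -5479 / 49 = -111.82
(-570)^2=324900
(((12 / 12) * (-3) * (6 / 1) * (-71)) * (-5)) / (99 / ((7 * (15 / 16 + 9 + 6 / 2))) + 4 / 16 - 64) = 101.98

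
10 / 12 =5 / 6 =0.83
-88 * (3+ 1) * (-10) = 3520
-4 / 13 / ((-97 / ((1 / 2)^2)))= 1 / 1261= 0.00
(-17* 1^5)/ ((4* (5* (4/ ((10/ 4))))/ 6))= -51/ 16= -3.19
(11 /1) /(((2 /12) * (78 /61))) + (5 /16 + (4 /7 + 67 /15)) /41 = 46335337 /895440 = 51.75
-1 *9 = -9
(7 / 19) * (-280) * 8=-15680 / 19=-825.26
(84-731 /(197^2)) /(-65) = -1.29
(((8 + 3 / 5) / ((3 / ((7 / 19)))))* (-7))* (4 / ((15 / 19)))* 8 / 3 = -99.89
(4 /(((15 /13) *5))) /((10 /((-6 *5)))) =-52 /25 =-2.08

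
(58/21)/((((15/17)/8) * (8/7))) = 986/45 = 21.91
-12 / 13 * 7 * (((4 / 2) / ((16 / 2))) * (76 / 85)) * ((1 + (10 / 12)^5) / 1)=-1449833 / 716040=-2.02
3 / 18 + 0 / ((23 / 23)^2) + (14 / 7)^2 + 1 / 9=77 / 18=4.28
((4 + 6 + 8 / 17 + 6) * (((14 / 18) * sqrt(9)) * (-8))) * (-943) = 14786240 / 51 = 289926.27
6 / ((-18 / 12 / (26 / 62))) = -1.68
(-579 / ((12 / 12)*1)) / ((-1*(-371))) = -579 / 371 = -1.56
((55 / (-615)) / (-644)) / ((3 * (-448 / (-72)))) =11 / 1478624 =0.00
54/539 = 0.10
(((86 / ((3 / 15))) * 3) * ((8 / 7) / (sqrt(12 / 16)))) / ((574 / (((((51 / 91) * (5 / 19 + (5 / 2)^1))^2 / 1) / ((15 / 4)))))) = 134211600 * sqrt(3) / 122567081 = 1.90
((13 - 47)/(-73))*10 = 340/73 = 4.66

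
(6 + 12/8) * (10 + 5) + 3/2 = 114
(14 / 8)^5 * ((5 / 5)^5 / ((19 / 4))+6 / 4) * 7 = 7647185 / 38912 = 196.53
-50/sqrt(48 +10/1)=-25*sqrt(58)/29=-6.57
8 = 8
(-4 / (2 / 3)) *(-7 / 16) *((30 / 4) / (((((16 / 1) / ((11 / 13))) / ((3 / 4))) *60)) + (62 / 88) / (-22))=-457779 / 6443008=-0.07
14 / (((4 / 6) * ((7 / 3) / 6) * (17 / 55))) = 2970 / 17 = 174.71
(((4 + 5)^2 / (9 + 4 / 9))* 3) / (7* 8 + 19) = 0.34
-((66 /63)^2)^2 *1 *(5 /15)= -234256 /583443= -0.40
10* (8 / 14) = 40 / 7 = 5.71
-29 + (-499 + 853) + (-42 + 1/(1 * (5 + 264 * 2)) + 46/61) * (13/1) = -528142/2501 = -211.17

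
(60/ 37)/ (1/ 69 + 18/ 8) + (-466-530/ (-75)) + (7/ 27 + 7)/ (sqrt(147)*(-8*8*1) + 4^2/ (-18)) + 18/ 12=-1609684922136/ 3524467375-4116*sqrt(3)/ 762047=-456.73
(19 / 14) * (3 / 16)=57 / 224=0.25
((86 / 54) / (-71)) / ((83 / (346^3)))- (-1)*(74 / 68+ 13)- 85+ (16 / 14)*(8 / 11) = -4692202762745 / 416552598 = -11264.37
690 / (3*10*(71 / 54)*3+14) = 2070 / 397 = 5.21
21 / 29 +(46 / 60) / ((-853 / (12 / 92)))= 179101 / 247370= 0.72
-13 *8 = -104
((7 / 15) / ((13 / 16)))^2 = 12544 / 38025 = 0.33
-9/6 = -3/2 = -1.50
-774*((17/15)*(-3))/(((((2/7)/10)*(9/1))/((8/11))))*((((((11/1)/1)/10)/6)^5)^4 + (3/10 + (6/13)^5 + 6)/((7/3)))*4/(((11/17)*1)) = 31989775942149661181653716196511859136760755177/256653484871941575475200000000000000000000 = 124641.89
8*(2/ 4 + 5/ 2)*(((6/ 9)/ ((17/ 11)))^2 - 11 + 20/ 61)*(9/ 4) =-9982362/ 17629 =-566.25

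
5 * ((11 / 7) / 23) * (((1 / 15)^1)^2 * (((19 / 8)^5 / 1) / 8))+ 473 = 898364578529 / 1899233280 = 473.01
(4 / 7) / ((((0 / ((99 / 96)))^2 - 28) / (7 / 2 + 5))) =-17 / 98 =-0.17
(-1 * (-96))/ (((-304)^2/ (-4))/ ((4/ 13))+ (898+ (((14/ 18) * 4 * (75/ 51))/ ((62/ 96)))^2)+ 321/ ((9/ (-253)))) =-239957856/ 207872195867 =-0.00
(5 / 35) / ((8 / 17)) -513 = -28711 / 56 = -512.70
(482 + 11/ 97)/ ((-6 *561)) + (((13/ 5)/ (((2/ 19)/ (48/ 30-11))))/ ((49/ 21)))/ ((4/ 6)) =-17072995481/ 114275700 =-149.40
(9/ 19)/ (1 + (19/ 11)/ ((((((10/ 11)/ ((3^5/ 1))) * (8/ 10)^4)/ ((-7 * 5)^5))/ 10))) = -2304/ 2879610275385761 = -0.00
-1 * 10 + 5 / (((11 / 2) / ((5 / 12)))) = -635 / 66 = -9.62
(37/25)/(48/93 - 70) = -1147/53850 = -0.02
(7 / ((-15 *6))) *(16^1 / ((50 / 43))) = -1204 / 1125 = -1.07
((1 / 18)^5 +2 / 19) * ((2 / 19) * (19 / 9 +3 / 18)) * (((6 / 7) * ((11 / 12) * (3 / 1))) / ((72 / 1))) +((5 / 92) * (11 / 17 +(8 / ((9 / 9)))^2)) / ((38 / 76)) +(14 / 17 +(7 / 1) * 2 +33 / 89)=1595149350835627319 / 71782450194728448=22.22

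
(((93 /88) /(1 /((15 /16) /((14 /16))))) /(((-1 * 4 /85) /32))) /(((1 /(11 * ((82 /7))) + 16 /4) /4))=-1296420 /1687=-768.48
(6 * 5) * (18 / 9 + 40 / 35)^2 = 14520 / 49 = 296.33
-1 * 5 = -5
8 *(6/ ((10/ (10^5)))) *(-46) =-22080000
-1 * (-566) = 566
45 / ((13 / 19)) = 855 / 13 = 65.77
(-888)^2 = 788544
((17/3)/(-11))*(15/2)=-85/22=-3.86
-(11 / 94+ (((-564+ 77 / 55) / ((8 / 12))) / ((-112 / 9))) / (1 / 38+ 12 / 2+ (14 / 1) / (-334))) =-11.45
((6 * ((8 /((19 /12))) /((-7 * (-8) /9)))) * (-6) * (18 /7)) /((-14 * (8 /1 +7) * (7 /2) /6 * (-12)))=-11664 /228095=-0.05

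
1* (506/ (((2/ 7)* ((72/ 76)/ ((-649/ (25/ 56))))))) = -611469628/ 225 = -2717642.79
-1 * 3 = -3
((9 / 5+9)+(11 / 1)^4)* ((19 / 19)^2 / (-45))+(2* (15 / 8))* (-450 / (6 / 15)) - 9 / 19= -77716409 / 17100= -4544.82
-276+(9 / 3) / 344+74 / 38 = -1791151 / 6536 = -274.04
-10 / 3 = -3.33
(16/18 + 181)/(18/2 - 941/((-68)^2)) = 20.68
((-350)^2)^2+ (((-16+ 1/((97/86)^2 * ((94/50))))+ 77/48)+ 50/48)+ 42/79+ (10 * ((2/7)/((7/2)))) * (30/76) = 23427800286405378456701/1561202852496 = 15006249987.92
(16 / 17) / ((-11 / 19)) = -304 / 187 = -1.63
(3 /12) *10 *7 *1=17.50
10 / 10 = 1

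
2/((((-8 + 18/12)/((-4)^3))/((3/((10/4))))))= 1536/65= 23.63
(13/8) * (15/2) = 195/16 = 12.19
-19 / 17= -1.12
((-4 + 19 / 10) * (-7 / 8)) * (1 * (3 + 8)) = 1617 / 80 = 20.21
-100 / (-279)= 100 / 279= 0.36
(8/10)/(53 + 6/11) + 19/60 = 11719/35340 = 0.33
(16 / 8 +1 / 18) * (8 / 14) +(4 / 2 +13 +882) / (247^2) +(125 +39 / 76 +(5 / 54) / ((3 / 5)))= 1350228605 / 10643724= 126.86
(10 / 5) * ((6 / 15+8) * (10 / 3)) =56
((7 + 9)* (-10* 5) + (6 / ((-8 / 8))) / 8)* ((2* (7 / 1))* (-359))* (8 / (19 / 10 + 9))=321965560 / 109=2953812.48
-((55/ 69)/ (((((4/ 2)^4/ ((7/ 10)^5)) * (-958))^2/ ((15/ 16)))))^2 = -0.00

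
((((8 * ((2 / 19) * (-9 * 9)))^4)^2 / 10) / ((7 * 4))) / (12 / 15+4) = 41451359947637504606208 / 118884941287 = 348667875837.78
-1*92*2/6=-30.67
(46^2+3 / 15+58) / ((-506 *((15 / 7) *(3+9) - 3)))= -76097 / 402270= -0.19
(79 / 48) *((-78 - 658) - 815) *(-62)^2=-39250123 / 4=-9812530.75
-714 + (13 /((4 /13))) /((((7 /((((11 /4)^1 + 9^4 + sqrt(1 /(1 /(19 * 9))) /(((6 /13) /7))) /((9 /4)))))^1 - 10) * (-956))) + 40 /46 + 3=-477702316638182297 /672700770063632 - 107653 * sqrt(19) /14623929783992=-710.13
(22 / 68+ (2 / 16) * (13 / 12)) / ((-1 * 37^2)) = -749 / 2234208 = -0.00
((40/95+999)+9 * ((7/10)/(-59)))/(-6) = -166.55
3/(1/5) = 15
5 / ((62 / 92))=230 / 31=7.42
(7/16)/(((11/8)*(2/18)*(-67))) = -63/1474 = -0.04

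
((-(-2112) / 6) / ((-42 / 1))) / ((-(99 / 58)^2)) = 53824 / 18711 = 2.88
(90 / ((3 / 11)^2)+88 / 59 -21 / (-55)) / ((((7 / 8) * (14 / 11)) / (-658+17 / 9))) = -6192422332 / 8673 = -713988.51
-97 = -97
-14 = -14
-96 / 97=-0.99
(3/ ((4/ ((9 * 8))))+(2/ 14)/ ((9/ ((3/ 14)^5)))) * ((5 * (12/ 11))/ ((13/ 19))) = 57939787215/ 134590456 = 430.49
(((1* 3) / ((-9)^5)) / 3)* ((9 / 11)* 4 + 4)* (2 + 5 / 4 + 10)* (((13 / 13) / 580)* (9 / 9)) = -53 / 18836631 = -0.00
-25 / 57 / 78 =-25 / 4446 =-0.01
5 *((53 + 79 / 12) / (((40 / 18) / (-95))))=-203775 / 16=-12735.94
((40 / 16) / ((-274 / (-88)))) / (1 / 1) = 110 / 137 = 0.80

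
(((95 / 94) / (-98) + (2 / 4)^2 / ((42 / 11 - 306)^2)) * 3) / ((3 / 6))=-1049374057 / 16963861152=-0.06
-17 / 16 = -1.06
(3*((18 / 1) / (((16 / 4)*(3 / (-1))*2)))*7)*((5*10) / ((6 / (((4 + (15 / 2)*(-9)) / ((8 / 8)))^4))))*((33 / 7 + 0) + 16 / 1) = -44204265169.92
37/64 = 0.58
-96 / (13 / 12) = -1152 / 13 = -88.62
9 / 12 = 3 / 4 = 0.75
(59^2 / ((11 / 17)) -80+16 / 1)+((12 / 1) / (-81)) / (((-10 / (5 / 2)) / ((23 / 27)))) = 42627070 / 8019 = 5315.76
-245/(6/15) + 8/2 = -1217/2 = -608.50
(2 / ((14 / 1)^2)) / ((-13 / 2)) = -1 / 637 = -0.00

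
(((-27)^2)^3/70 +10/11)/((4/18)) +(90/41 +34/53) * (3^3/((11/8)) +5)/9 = 750101824905187/30117780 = 24905614.72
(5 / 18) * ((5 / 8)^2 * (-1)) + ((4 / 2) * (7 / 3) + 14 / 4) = 9283 / 1152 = 8.06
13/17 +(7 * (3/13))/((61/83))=39940/13481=2.96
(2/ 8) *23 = 23/ 4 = 5.75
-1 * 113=-113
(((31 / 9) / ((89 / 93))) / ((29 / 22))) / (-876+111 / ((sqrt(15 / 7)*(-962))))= -20866308320 / 6694419347079+549692*sqrt(105) / 20083258041237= -0.00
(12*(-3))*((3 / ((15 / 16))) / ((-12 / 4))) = 192 / 5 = 38.40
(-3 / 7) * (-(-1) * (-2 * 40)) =240 / 7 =34.29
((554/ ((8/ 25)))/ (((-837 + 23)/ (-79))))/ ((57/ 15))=44.22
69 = 69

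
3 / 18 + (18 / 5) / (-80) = 73 / 600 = 0.12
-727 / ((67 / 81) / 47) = -2767689 / 67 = -41308.79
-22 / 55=-2 / 5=-0.40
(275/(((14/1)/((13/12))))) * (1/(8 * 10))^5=143/22020096000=0.00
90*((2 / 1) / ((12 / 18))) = 270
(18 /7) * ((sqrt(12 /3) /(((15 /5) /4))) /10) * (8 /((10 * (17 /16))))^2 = 98304 /252875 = 0.39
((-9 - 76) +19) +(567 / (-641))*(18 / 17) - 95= -1764623 / 10897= -161.94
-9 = -9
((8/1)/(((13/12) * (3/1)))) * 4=128/13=9.85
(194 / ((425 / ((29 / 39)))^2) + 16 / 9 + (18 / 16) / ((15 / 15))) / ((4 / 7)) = 4963125111 / 976820000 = 5.08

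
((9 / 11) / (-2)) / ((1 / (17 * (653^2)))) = -65240577 / 22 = -2965480.77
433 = 433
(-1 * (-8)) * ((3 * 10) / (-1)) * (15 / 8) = -450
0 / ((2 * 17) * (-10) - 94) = 0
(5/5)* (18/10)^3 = 729/125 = 5.83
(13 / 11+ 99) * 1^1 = 1102 / 11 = 100.18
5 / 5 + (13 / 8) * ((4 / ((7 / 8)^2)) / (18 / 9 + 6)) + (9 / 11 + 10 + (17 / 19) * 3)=159387 / 10241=15.56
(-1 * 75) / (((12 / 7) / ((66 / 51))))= -1925 / 34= -56.62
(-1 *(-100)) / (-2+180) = 50 / 89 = 0.56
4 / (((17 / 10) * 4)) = 10 / 17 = 0.59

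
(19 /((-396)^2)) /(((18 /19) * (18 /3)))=361 /16936128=0.00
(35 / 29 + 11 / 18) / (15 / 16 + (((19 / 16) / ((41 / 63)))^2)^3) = 37814577552605315072 / 787224526215420489309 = 0.05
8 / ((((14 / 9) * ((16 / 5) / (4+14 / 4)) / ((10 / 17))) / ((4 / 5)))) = 675 / 119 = 5.67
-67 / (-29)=67 / 29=2.31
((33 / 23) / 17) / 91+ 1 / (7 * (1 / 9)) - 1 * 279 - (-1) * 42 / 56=-5631219 / 20332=-276.96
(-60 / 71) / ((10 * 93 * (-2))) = 1 / 2201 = 0.00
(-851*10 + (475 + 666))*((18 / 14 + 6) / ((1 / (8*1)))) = -3006552 / 7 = -429507.43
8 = 8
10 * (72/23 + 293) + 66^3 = 6680518/23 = 290457.30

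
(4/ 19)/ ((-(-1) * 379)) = 4/ 7201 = 0.00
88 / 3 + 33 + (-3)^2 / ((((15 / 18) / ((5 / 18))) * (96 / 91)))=6257 / 96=65.18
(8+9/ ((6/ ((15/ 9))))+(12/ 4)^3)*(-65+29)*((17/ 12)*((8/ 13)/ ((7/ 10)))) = -153000/ 91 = -1681.32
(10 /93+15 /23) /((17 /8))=13000 /36363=0.36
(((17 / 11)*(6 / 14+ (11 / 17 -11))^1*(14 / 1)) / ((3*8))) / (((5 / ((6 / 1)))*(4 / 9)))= -10629 / 440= -24.16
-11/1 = -11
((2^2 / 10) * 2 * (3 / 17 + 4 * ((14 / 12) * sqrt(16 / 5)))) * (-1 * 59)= -402.35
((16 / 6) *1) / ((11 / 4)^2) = 128 / 363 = 0.35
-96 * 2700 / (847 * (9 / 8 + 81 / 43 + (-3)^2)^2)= -378675200 / 178446807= -2.12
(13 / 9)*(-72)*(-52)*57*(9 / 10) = 1387152 / 5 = 277430.40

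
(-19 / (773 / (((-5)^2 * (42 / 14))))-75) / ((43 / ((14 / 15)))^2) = -51744 / 1429277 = -0.04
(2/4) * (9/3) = 3/2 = 1.50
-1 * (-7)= 7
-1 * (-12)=12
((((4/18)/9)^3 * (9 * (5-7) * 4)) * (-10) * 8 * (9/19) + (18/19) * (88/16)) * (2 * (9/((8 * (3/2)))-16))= -39934199/249318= -160.17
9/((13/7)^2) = 441/169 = 2.61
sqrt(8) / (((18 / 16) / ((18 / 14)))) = 16*sqrt(2) / 7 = 3.23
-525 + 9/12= -2097/4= -524.25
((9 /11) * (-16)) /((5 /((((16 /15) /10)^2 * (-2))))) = 2048 /34375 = 0.06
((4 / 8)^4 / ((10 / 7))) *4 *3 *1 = 0.52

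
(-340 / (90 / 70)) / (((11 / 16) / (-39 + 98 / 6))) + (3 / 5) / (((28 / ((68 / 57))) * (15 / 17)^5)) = 48430885513259 / 5554828125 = 8718.70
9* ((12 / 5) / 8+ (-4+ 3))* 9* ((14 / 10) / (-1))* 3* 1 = 11907 / 50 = 238.14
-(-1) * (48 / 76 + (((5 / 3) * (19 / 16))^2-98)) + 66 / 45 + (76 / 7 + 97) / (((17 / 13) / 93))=197396671081 / 26046720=7578.56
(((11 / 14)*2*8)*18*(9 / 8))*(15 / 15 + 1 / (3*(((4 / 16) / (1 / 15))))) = 1386 / 5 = 277.20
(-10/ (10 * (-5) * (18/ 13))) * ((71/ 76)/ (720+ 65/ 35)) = 6461/ 34562520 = 0.00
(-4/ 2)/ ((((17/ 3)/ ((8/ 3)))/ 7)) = -112/ 17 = -6.59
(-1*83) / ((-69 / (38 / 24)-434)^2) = -29963 / 82337476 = -0.00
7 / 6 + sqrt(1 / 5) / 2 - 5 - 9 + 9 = -3.61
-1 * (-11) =11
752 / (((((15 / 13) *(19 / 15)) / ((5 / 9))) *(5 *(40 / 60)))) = 4888 / 57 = 85.75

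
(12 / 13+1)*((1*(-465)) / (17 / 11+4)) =-127875 / 793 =-161.25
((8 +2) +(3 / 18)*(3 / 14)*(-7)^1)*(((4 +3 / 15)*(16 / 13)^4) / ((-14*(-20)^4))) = -288 / 6865625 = -0.00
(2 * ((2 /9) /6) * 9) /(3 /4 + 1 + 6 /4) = 8 /39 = 0.21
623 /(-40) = -623 /40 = -15.58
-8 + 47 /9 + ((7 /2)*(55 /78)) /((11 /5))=-775 /468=-1.66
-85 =-85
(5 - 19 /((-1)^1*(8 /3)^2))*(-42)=-10311 /32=-322.22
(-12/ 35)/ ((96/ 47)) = -0.17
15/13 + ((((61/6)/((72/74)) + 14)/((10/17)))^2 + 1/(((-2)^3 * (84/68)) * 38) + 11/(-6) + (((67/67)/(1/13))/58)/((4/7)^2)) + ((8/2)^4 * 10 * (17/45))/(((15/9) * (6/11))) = 2791.34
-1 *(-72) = 72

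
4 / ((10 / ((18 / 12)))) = 0.60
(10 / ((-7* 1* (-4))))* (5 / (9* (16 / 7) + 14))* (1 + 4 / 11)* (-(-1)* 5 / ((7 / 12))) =0.60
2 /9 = 0.22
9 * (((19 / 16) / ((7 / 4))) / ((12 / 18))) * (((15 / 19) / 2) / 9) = 45 / 112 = 0.40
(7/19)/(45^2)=7/38475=0.00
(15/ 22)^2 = 225/ 484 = 0.46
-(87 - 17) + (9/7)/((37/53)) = -17653/259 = -68.16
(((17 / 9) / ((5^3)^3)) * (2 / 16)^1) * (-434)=-3689 / 70312500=-0.00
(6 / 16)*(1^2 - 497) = -186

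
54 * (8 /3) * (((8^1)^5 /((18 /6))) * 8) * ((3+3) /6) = 12582912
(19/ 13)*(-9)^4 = 124659/ 13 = 9589.15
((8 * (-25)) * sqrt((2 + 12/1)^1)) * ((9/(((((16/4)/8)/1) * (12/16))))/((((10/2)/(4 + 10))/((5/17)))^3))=-13171200 * sqrt(14)/4913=-10030.96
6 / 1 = 6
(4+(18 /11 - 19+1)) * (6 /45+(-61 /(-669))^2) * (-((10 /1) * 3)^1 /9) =86218288 /14769513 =5.84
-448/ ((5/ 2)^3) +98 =8666/ 125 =69.33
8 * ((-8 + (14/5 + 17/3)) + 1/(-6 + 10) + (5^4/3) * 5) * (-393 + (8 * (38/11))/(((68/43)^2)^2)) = -21014533753811/6485160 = -3240403.28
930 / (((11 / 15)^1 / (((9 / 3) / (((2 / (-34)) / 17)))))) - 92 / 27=-326556562 / 297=-1099517.04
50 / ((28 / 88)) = 1100 / 7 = 157.14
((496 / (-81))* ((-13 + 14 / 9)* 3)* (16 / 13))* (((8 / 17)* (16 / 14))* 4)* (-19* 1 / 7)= -3975872512 / 2631447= -1510.91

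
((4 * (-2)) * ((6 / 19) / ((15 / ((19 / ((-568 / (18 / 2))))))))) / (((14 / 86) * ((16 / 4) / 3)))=0.23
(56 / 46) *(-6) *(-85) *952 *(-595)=-8088763200 / 23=-351685356.52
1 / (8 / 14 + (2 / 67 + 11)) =469 / 5441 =0.09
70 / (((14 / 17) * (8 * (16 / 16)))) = 85 / 8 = 10.62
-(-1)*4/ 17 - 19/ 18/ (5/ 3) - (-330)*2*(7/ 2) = 1177897/ 510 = 2309.60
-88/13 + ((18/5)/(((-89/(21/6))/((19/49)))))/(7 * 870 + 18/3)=-557012581/82285840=-6.77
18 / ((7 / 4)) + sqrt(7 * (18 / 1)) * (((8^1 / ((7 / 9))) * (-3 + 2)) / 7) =72 / 7 - 216 * sqrt(14) / 49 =-6.21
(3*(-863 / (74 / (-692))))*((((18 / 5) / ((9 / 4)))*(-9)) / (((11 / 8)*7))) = -515977344 / 14245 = -36221.65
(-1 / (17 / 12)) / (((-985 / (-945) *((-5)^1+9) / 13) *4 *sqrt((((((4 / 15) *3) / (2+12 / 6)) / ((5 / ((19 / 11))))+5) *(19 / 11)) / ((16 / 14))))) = -57915 *sqrt(92701) / 88701614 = -0.20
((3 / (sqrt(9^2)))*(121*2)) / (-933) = -242 / 2799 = -0.09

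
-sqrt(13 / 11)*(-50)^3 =125000*sqrt(143) / 11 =135889.33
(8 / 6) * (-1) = -4 / 3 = -1.33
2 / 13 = 0.15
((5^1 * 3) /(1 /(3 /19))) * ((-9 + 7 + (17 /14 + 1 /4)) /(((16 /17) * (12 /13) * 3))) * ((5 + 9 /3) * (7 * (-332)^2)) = -114185175 /38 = -3004873.03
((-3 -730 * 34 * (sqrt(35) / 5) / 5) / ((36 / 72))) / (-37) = 6 / 37 + 9928 * sqrt(35) / 185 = 317.65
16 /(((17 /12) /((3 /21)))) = 1.61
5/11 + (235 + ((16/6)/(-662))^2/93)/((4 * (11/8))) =43558714607/1008728127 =43.18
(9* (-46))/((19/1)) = -414/19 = -21.79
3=3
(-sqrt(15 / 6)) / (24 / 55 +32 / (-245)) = -2695 * sqrt(10) / 1648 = -5.17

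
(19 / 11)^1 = 19 / 11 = 1.73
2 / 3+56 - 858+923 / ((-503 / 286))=-1326.14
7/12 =0.58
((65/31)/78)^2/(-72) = -25/2490912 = -0.00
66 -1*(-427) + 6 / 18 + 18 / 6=1489 / 3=496.33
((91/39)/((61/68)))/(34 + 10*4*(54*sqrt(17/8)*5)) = -238/667031889 + 6300*sqrt(34)/222343963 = 0.00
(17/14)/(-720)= -17/10080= -0.00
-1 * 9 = -9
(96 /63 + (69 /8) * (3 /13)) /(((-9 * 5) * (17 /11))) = -16885 /334152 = -0.05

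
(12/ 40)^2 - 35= -3491/ 100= -34.91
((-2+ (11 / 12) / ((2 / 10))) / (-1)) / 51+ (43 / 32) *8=1637 / 153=10.70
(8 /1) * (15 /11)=120 /11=10.91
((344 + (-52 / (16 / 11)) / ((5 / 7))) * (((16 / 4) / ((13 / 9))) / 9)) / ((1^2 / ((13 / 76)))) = 5879 / 380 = 15.47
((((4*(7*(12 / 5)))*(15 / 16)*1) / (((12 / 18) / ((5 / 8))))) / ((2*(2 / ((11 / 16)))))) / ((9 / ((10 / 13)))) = 5775 / 6656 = 0.87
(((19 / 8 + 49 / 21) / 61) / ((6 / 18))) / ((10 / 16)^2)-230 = -349846 / 1525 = -229.41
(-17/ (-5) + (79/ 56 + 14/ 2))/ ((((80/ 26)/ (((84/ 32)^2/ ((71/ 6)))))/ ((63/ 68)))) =511893837/ 247193600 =2.07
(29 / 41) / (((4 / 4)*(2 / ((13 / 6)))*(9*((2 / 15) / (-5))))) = -9425 / 2952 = -3.19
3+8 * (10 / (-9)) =-53 / 9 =-5.89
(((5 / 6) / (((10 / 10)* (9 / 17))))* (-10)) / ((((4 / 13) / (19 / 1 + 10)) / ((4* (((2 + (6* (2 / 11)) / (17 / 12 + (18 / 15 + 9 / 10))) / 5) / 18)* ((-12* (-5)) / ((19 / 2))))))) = -3436505800 / 3572019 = -962.06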